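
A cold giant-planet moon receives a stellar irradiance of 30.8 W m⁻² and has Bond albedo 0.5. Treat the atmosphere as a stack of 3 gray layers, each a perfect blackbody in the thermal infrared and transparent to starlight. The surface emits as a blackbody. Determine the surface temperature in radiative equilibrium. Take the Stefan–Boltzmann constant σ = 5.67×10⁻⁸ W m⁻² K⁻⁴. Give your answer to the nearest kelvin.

Top-of-atmosphere balance: σT_e⁴ = S(1−α)/4 = 3.850 W m⁻² → T_e = 90.78 K.
For an N-layer opaque stack, T_s⁴ = (N+1)T_e⁴, hence T_s = (4)^(1/4)×90.78 K = 128.4 K.

128 kelvin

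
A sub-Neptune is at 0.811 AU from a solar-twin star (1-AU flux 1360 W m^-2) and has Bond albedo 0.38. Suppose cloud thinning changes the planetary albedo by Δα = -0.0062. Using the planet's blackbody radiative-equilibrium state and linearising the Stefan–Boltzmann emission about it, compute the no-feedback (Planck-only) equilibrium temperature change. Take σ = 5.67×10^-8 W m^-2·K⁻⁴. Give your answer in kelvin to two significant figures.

0.69 kelvin

Irradiance scales as 1/d², so S = 1360 W m^-2 × (1/0.811)² = 2068 W m^-2.
Reference equilibrium: T_e = [S(1−α)/(4σ)]^(1/4) = 274.2 K.
TOA radiative forcing: ΔF = −S·Δα/4 = −2068·(-0.0062)/4 = 3.205 W m^-2.
Linearising σT⁴ gives d(σT⁴)/dT = 4σT_e³ = 4.675 W m^-2 per K.
So ΔT₀ = 3.205/4.675 = 0.685 K.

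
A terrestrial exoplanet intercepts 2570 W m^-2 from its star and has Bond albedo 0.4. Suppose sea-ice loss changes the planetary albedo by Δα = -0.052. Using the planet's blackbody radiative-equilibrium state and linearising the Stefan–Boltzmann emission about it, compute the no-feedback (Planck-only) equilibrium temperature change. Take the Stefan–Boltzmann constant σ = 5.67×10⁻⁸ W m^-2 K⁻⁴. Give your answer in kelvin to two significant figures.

6.2 K

Unperturbed T_e = [2570·(1−0.4)/(4σ)]^¼ = 287.2 K.
The change in absorbed flux is Δ[S(1−α)/4] = −SΔα/4 = 33.41 W m^-2.
Linearising σT⁴ gives d(σT⁴)/dT = 4σT_e³ = 5.370 W m^-2 per K.
Hence the no-feedback warming is ΔF/(4σT_e³) = 6.22 K.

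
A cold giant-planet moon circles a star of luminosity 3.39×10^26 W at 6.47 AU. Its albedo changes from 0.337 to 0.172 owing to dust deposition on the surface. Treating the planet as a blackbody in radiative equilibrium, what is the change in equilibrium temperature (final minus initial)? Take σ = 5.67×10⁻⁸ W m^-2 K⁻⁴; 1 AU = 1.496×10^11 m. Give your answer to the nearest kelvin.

d = 6.47 × 1.496×10^11 m = 9.679×10^11 m.
Flux at the orbit: S = L/(4πd²) = 3.39×10^26/(4π·(9.68×10^11)²) = 28.80 W m^-2.
With α = 0.337, T₁ = 95.78 K.
After:  T₂ = [28.80·0.828/(4σ)]^(1/4) = 101.3 K.
ΔT = T₂ − T₁ = 5.472 K.

5 kelvin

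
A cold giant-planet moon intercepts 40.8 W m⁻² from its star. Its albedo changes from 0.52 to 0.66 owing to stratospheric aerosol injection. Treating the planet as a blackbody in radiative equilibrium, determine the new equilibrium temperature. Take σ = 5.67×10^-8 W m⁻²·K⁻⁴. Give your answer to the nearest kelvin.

88 K

T₂ = [S(1−α₂)/(4σ)]^(1/4) = [40.80·0.34/(4σ)]^(1/4) = 88.43 K.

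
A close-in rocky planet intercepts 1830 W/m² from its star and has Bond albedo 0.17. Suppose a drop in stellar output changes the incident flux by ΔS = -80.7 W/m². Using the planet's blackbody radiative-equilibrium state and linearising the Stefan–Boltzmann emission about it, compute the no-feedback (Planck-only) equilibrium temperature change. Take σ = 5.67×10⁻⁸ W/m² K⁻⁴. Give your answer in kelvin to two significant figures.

The baseline emission temperature is T_e = 286.1 K.
TOA radiative forcing: ΔF = (1−α)ΔS/4 = 0.83·(-80.7)/4 = -16.75 W/m².
Planck response: λ_P = 4σT_e³ = 4·5.67×10⁻⁸·(286.1)³ = 5.310 W/m²/K.
ΔT₀ = ΔF/λ_P = -16.75/5.310 = -3.15 K.

-3.2 kelvin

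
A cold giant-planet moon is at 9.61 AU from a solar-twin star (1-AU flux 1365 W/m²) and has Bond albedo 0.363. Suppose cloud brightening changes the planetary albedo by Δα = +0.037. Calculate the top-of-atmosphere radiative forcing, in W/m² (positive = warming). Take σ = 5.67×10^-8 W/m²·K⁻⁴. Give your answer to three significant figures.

-0.137 W/m²

Flux at the orbit: S = 1365/(9.61)² = 14.78 W/m².
The change in absorbed flux is Δ[S(1−α)/4] = −SΔα/4 = -0.1367 W/m².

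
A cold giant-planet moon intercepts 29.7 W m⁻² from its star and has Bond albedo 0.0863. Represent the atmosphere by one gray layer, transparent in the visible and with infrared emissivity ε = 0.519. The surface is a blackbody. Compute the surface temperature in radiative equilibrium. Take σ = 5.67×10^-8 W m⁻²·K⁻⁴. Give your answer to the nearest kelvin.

The planet radiates to space at T_e = [S(1−α)/(4σ)]^(1/4) = 104.6 K.
For a single slab of emissivity ε, T_s⁴ = 2T_e⁴/(2−ε); thus T_s = 104.6·(1.35)^(1/4) = 112.7 K.

113 K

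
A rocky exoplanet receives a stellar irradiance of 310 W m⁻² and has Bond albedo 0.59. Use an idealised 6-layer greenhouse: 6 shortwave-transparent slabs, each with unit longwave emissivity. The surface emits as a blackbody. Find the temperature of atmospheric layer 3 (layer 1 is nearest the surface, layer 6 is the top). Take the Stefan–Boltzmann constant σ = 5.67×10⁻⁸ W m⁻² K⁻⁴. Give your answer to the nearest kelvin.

218 kelvin

Top-of-atmosphere balance: σT_e⁴ = S(1−α)/4 = 31.78 W m⁻² → T_e = 153.9 K.
Each opaque layer satisfies 2T_j⁴ = T_{j−1}⁴ + T_{j+1}⁴, giving T_k⁴ = (N+1−k)T_e⁴.
T_3 = (4)^(1/4)·153.9 = 217.6 K.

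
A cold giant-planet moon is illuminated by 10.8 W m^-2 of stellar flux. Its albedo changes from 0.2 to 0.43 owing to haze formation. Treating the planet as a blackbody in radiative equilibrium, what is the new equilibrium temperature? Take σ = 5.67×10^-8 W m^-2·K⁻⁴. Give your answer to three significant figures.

72.2 K

T₂ = [S(1−α₂)/(4σ)]^(1/4) = [10.80·0.57/(4σ)]^(1/4) = 72.18 K.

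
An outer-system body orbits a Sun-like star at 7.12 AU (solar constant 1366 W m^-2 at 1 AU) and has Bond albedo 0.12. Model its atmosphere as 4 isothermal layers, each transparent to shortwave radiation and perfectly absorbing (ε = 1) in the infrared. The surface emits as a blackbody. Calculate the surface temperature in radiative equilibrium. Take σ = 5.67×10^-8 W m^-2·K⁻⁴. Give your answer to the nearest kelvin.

Irradiance scales as 1/d², so S = 1366 W m^-2 × (1/7.12)² = 26.95 W m^-2.
The effective emission temperature is T_e = [S(1−α)/(4σ)]^¼ = 101.1 K.
With N = 4 opaque layers, T_s = (N+1)^(1/4)·T_e = 5^(1/4)·101.1 = 151.2 K.

151 K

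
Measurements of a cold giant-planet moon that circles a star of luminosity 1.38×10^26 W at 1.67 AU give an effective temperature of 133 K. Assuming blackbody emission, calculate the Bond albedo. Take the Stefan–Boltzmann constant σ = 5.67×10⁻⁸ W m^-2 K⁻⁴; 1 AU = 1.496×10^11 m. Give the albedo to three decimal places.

Orbital distance: d = 1.67 AU = 2.498×10^11 m.
Flux at the orbit: S = L/(4πd²) = 1.38×10^26/(4π·(2.50×10^11)²) = 175.9 W m^-2.
Energy balance: S(1−α)/4 = σT⁴, so 1−α = 4σT⁴/S.
σT⁴ = 17.74 W m^-2, so 4σT⁴ = 70.97 W m^-2.
Hence α = 1 − 70.97/175.9 = 0.5967.

0.597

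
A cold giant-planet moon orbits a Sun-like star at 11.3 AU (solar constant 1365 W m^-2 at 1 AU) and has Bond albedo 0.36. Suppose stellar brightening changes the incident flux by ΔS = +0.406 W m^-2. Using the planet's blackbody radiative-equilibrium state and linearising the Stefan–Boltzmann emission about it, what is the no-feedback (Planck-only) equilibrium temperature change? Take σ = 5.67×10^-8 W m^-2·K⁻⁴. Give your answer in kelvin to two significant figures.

Flux at the orbit: S = 1365/(11.3)² = 10.69 W m^-2.
Unperturbed T_e = [10.69·(1−0.36)/(4σ)]^¼ = 74.11 K.
ΔF = Δ[S(1−α)]/4 = (1−0.36)·+0.406/4 = 0.06496 W m^-2.
Linearising σT⁴ gives d(σT⁴)/dT = 4σT_e³ = 0.09232 W m^-2 per K.
Hence the no-feedback warming is ΔF/(4σT_e³) = 0.704 K.

0.70 K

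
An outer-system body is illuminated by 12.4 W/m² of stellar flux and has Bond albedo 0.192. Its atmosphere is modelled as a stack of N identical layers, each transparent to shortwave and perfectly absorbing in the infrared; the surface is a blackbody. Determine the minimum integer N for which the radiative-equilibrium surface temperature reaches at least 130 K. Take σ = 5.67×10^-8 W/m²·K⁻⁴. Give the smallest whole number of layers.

Top-of-atmosphere balance: σT_e⁴ = S(1−α)/4 = 2.505 W/m² → T_e = 81.53 K.
Since T_s⁴ = (N+1)T_e⁴, we need N ≥ (T_s/T_e)⁴ − 1 = 5.465.
So N ≥ 5.465; the smallest integer is N = 6.

6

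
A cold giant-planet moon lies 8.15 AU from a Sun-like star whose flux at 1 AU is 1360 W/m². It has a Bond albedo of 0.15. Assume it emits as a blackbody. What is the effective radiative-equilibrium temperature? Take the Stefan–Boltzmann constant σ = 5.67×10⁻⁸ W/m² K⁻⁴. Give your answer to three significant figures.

Flux at the orbit: S = 1360/(8.15)² = 20.47 W/m².
Averaging over the sphere, the absorbed flux is S(1−α)/4 = 4.351 W/m².
In equilibrium σT⁴ equals this, so T = 93.59 K.

93.6 K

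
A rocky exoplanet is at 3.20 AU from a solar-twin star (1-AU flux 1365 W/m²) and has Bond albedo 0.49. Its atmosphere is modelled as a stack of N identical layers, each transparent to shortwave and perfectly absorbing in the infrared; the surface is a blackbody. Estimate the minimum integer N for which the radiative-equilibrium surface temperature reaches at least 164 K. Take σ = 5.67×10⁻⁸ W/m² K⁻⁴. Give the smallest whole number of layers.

2

Flux at the orbit: S = 1365/(3.20)² = 133.3 W/m².
The effective emission temperature is T_e = [S(1−α)/(4σ)]^¼ = 131.6 K.
Need (N+1)T_e⁴ ≥ T_s⁴, i.e. N+1 ≥ (164/131.6)⁴ = 2.413.
So N ≥ 1.413; the smallest integer is N = 2.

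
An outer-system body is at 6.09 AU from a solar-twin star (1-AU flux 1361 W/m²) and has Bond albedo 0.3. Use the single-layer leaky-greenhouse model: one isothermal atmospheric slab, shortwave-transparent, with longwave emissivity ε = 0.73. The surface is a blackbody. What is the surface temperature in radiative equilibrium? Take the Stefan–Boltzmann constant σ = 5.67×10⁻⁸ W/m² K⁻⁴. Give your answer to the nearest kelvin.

By the inverse-square law, S = 1361/6.09² = 36.70 W/m².
At the top of the atmosphere, σT_e⁴ = S(1−α)/4 = 6.422 W/m², giving T_e = 103.2 K.
For a single slab of emissivity ε, T_s⁴ = 2T_e⁴/(2−ε); thus T_s = 103.2·(1.575)^(1/4) = 115.6 K.

116 K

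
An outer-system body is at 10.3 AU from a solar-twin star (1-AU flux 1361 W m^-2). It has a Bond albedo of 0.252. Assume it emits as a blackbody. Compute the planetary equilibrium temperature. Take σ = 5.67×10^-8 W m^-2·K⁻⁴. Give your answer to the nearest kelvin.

By the inverse-square law, S = 1361/10.3² = 12.83 W m^-2.
Averaging over the sphere, the absorbed flux is S(1−α)/4 = 2.399 W m^-2.
In equilibrium σT⁴ equals this, so T = 80.65 K.

81 K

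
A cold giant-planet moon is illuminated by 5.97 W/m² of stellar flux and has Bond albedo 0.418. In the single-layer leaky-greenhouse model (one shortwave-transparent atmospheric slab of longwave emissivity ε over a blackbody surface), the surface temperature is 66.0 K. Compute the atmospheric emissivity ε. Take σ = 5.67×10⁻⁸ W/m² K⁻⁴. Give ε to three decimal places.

Effective temperature: T_e = [S(1−α)/(4σ)]^(1/4) = 62.56 K.
Since (2−ε)/2 = (T_e/T_s)⁴ = 0.8074, ε = 0.3852.

0.385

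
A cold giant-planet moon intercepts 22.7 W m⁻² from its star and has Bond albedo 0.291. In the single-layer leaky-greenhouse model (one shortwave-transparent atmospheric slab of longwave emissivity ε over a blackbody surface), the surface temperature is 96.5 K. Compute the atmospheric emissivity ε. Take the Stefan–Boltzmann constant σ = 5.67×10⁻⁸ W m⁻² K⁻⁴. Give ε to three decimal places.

0.363

Effective temperature: T_e = [S(1−α)/(4σ)]^(1/4) = 91.78 K.
T_s⁴ = T_e⁴·2/(2−ε) → ε = 2 − 2(T_e/T_s)⁴ = 2 − 2·(91.78/96.5)⁴ = 0.3634.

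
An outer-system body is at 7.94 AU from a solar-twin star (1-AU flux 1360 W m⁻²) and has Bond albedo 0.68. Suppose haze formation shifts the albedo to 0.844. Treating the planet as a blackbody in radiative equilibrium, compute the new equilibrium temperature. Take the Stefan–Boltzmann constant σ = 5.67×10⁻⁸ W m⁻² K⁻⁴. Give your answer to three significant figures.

Flux at the orbit: S = 1360/(7.94)² = 21.57 W m⁻².
With the new albedo, S(1−α₂)/4 = 0.8413 W m⁻², so T₂ = 62.06 K.

62.1 K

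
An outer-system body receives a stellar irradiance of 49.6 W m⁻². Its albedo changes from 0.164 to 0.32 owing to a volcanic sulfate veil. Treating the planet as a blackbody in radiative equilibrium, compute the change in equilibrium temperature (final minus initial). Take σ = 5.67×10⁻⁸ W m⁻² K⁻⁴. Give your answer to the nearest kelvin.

With α = 0.164, T₁ = 116.3 K.
Final:   T₂ = [S(1−0.32)/(4σ)]^(1/4) = 110.4 K.
Change: 110.4 − 116.3 = -5.852 K.

-6 K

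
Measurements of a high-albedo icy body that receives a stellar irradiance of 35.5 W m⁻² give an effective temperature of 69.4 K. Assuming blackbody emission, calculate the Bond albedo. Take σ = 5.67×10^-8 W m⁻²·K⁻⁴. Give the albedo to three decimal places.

0.852

From σT⁴ = S(1−α)/4 we invert for α: 1−α = 4σT⁴/S.
σT⁴ = 1.315 W m⁻², so 4σT⁴ = 5.261 W m⁻².
Hence α = 1 − 5.261/35.50 = 0.8518.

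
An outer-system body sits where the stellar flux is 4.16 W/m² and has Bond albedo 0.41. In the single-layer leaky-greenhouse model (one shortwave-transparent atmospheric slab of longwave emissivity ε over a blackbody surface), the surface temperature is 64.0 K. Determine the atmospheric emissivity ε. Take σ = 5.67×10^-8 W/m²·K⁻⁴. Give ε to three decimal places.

First, T_e = [4.160·(1−0.41)/(4σ)]^(1/4) = 57.36 K.
Since (2−ε)/2 = (T_e/T_s)⁴ = 0.6450, ε = 0.7099.

0.710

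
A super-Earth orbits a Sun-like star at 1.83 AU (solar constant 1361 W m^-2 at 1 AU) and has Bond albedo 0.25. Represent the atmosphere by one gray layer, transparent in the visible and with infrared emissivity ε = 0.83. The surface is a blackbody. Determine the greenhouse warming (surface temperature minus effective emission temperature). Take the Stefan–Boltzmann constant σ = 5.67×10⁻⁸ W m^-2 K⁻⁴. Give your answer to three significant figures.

By the inverse-square law, S = 1361/1.83² = 406.4 W m^-2.
Effective emission temperature (TOA balance): σT_e⁴ = S(1−α)/4 = 76.20 W m^-2 → T_e = 191.5 K.
For a single slab of emissivity ε, T_s⁴ = 2T_e⁴/(2−ε); thus T_s = 191.5·(1.709)^(1/4) = 218.9 K.
The atmosphere warms the surface by 27.46 K.

27.5 kelvin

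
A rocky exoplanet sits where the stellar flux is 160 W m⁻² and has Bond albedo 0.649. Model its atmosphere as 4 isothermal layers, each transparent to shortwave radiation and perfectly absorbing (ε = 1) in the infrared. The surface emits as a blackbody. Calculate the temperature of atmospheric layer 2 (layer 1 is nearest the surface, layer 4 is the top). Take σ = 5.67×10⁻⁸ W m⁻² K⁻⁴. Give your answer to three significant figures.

165 K

The effective emission temperature is T_e = [S(1−α)/(4σ)]^¼ = 125.4 K.
In the N-layer model, layer k (counted from the surface) has T_k = (N+1−k)^(1/4)·T_e.
With k = 2: T_2 = (4+1−2)^¼·125.4 K = 165.1 K.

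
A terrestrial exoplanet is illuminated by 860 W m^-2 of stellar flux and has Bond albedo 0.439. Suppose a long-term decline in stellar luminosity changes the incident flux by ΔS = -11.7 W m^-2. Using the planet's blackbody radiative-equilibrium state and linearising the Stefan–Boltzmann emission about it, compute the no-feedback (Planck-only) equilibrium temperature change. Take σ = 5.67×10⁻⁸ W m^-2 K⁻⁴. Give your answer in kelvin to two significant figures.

Unperturbed T_e = [860.0·(1−0.439)/(4σ)]^¼ = 214.8 K.
Only a fraction (1−α) is absorbed and it's spread over 4πR², so ΔF = (1−α)ΔS/4 = -1.641 W m^-2.
Planck response: λ_P = 4σT_e³ = 4·5.67×10⁻⁸·(214.8)³ = 2.247 W m^-2/K.
ΔT₀ = ΔF/λ_P = -1.641/2.247 = -0.730 K.

-0.73 K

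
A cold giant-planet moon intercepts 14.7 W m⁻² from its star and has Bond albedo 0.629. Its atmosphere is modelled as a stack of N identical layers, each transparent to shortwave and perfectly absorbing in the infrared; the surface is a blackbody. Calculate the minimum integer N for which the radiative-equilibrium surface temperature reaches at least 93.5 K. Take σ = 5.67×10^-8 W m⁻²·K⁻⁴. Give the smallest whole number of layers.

OLR = S(1−α)/4 = 1.363 W m⁻²; the top layer radiates at T_e = 70.03 K.
T_s = (N+1)^(1/4)·T_e ≥ 93.5 K requires N+1 ≥ (T_s/T_e)⁴ = (93.5/70.03)⁴ = 3.178.
The minimum whole number is N = 3.

3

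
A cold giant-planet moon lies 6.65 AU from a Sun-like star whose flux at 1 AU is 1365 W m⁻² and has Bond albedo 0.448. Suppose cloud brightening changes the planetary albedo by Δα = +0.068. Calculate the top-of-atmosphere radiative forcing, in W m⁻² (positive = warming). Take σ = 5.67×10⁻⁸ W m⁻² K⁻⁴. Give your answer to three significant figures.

-0.525 W m⁻²

Irradiance scales as 1/d², so S = 1365 W m⁻² × (1/6.65)² = 30.87 W m⁻².
TOA radiative forcing: ΔF = −S·Δα/4 = −30.87·(+0.068)/4 = -0.5247 W m⁻².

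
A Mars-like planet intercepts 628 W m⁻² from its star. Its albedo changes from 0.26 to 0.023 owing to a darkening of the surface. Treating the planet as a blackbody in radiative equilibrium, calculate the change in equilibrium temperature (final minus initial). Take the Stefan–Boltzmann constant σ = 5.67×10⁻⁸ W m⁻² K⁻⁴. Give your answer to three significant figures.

15.3 kelvin

Initial: T₁ = [S(1−0.26)/(4σ)]^(1/4) = 212.8 K.
After:  T₂ = [628.0·0.977/(4σ)]^(1/4) = 228.1 K.
ΔT = T₂ − T₁ = 15.30 K.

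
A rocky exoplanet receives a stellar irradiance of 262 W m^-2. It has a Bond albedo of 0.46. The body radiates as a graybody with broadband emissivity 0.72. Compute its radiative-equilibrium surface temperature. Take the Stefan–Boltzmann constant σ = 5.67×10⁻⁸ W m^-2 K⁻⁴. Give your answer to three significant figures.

Averaging over the sphere, the absorbed flux is S(1−α)/4 = 35.37 W m^-2.
Radiative balance εσT⁴ = 35.37 gives T = [35.37/(0.72·σ)]^(1/4) = 171.6 K.

172 K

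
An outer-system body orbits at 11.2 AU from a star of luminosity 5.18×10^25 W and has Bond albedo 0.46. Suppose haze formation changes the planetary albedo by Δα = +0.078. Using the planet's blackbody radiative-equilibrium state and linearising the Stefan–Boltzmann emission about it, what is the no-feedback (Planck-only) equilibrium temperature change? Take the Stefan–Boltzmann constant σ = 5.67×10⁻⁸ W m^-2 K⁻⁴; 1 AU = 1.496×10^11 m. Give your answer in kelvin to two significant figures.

-1.6 kelvin

d = 11.2 × 1.496×10^11 m = 1.676×10^12 m.
Flux at the orbit: S = L/(4πd²) = 5.18×10^25/(4π·(1.68×10^12)²) = 1.468 W m^-2.
Unperturbed T_e = [1.468·(1−0.46)/(4σ)]^¼ = 43.24 K.
ΔF = −(S/4)Δα = −(1.468/4)×(+0.078) = -0.02863 W m^-2.
Linearising σT⁴ gives d(σT⁴)/dT = 4σT_e³ = 0.01834 W m^-2 per K.
So ΔT₀ = -0.02863/0.01834 = -1.56 K.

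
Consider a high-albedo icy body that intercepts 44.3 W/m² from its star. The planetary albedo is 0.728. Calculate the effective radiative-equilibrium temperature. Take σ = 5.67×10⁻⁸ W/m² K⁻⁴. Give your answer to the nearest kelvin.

85 K

Absorbed flux (global mean): S(1−α)/4 = 44.30·0.272/4 = 3.012 W/m².
Set σT⁴ = 3.012 → T = (3.012/σ)^(1/4) = 85.38 K.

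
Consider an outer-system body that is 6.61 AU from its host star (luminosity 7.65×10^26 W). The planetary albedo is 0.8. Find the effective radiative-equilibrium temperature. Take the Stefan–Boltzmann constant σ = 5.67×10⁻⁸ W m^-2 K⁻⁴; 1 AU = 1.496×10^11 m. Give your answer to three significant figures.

Orbital distance: d = 6.61 AU = 9.889×10^11 m.
Spreading L over a sphere of radius d: S = 7.65×10^26/(4π·9.89×10^11²) = 62.26 W m^-2.
The planet absorbs (1−α)S over its disc πR² and re-emits over 4πR², so the mean absorbed flux is (1−0.8)·62.26/4 = 3.113 W m^-2.
Balancing against σT⁴: T = (3.113/5.67×10⁻⁸)^(1/4) = 86.08 K.

86.1 K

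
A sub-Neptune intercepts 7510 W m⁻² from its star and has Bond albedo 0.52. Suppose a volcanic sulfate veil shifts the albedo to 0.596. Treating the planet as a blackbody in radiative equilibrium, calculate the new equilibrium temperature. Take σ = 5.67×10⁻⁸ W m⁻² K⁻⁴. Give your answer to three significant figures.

340 K

With the new albedo, S(1−α₂)/4 = 758.5 W m⁻², so T₂ = 340.1 K.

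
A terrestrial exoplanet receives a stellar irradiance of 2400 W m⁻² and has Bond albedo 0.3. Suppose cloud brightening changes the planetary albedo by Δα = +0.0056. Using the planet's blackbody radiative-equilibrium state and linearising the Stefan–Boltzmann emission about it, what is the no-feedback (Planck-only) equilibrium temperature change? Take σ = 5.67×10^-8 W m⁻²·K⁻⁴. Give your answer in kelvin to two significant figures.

Unperturbed T_e = [2400·(1−0.3)/(4σ)]^¼ = 293.4 K.
ΔF = −(S/4)Δα = −(2400/4)×(+0.0056) = -3.360 W m⁻².
Linearising σT⁴ gives d(σT⁴)/dT = 4σT_e³ = 5.727 W m⁻² per K.
Hence the no-feedback warming is ΔF/(4σT_e³) = -0.587 K.

-0.59 K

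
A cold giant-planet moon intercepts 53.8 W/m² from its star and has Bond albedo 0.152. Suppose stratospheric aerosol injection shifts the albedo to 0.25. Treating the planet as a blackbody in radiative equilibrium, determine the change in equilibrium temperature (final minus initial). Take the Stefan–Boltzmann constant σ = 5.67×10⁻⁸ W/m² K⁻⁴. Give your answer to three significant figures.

-3.60 kelvin

Before: T₁ = [53.80·0.848/(4σ)]^(1/4) = 119.1 K.
After:  T₂ = [53.80·0.75/(4σ)]^(1/4) = 115.5 K.
Change: 115.5 − 119.1 = -3.601 K.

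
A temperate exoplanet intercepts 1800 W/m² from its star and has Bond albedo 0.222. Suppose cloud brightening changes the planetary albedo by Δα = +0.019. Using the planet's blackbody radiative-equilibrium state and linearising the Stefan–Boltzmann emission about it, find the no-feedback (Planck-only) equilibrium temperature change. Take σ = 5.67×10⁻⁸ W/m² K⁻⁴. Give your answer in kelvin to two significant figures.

-1.7 kelvin

Unperturbed T_e = [1800·(1−0.222)/(4σ)]^¼ = 280.3 K.
ΔF = −(S/4)Δα = −(1800/4)×(+0.019) = -8.550 W/m².
The Planck feedback parameter is 4σT_e³ = 4.996 W/m²/K.
So ΔT₀ = -8.550/4.996 = -1.71 K.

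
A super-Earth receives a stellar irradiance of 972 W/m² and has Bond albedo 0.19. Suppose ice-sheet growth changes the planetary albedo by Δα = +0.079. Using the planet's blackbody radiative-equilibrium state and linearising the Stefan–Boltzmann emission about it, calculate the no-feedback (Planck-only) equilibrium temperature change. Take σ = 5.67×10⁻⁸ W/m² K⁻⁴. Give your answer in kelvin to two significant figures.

-5.9 K

The baseline emission temperature is T_e = 242.7 K.
ΔF = −(S/4)Δα = −(972.0/4)×(+0.079) = -19.20 W/m².
The Planck feedback parameter is 4σT_e³ = 3.244 W/m²/K.
Hence the no-feedback warming is ΔF/(4σT_e³) = -5.92 K.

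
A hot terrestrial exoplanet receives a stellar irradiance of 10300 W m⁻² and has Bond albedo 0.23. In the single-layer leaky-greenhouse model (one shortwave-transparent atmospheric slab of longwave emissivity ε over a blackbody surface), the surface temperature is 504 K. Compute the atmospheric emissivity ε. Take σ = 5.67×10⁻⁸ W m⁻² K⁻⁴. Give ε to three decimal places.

0.916

TOA balance gives T_e = 432.4 K.
T_s⁴ = T_e⁴·2/(2−ε) → ε = 2 − 2(T_e/T_s)⁴ = 2 − 2·(432.4/504)⁴ = 0.9161.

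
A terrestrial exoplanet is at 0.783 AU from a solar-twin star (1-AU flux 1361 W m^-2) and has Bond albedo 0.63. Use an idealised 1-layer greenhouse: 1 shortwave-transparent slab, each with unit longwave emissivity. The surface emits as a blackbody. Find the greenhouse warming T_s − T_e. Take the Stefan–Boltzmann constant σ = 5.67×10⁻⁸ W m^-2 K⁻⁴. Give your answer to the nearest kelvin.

46 K

Irradiance scales as 1/d², so S = 1361 W m^-2 × (1/0.783)² = 2220 W m^-2.
OLR = S(1−α)/4 = 205.3 W m^-2; the top layer radiates at T_e = 245.3 K.
T_s = (N+1)^(1/4)·T_e = 291.7 K.
So the greenhouse effect raises the surface by 291.7 − 245.3 = 46.42 K.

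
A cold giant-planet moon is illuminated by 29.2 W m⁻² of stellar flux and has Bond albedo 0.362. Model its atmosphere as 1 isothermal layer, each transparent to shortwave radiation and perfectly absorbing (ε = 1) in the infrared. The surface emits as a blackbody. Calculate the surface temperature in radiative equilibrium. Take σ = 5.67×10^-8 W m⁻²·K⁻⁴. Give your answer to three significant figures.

113 K

Top-of-atmosphere balance: σT_e⁴ = S(1−α)/4 = 4.657 W m⁻² → T_e = 95.20 K.
For an N-layer opaque stack, T_s⁴ = (N+1)T_e⁴, hence T_s = (2)^(1/4)×95.20 K = 113.2 K.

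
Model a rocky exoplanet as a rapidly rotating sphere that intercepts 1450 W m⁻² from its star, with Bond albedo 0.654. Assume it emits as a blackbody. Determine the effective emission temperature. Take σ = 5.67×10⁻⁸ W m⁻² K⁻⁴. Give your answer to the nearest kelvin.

Absorbed flux (global mean): S(1−α)/4 = 1450·0.346/4 = 125.4 W m⁻².
In equilibrium σT⁴ equals this, so T = 216.9 K.

217 kelvin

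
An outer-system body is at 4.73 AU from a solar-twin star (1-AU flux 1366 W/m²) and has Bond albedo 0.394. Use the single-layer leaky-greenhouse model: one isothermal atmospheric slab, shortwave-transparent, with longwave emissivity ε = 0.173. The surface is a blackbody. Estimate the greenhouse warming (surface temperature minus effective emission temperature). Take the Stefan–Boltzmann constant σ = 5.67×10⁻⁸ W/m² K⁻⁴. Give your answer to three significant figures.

Flux at the orbit: S = 1366/(4.73)² = 61.06 W/m².
At the top of the atmosphere, σT_e⁴ = S(1−α)/4 = 9.250 W/m², giving T_e = 113.0 K.
Surface balance with a leaky layer gives σT_s⁴ = σT_e⁴·2/(2−ε), so T_s = T_e·[2/(2−0.173)]^(1/4) = 115.6 K.
Greenhouse warming: T_s − T_e = 2.585 K.

2.59 kelvin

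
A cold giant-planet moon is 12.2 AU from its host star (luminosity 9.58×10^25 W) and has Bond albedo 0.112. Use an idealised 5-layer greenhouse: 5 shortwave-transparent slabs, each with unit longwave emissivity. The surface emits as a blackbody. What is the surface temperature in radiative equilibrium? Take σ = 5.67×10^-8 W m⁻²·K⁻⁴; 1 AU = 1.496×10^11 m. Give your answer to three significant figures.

85.6 K

Orbital distance: d = 12.2 AU = 1.825×10^12 m.
Flux at the orbit: S = L/(4πd²) = 9.58×10^25/(4π·(1.83×10^12)²) = 2.289 W m⁻².
The effective emission temperature is T_e = [S(1−α)/(4σ)]^¼ = 54.71 K.
For an N-layer opaque stack, T_s⁴ = (N+1)T_e⁴, hence T_s = (6)^(1/4)×54.71 K = 85.63 K.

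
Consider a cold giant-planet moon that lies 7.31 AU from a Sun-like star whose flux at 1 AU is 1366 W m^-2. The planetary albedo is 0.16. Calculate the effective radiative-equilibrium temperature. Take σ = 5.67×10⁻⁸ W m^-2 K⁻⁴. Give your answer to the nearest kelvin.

99 K

Flux at the orbit: S = 1366/(7.31)² = 25.56 W m^-2.
The planet absorbs (1−α)S over its disc πR² and re-emits over 4πR², so the mean absorbed flux is (1−0.16)·25.56/4 = 5.368 W m^-2.
Balancing against σT⁴: T = (5.368/5.67×10⁻⁸)^(1/4) = 98.64 K.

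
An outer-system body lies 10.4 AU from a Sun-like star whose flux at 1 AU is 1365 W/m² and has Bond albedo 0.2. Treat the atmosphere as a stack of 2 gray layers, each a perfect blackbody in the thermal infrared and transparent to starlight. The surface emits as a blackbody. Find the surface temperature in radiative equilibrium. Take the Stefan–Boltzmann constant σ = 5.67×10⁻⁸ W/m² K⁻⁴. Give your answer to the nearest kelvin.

By the inverse-square law, S = 1365/10.4² = 12.62 W/m².
OLR = S(1−α)/4 = 2.524 W/m²; the top layer radiates at T_e = 81.68 K.
Layer-by-layer balance gives σT_s⁴ = (N+1)σT_e⁴, so T_s = 3^¼·81.68 = 107.5 K.

108 kelvin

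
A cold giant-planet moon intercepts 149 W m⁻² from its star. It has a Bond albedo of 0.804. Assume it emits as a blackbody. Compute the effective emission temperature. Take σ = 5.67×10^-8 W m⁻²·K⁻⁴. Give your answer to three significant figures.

Absorbed flux (global mean): S(1−α)/4 = 149.0·0.196/4 = 7.301 W m⁻².
In equilibrium σT⁴ equals this, so T = 106.5 K.

107 K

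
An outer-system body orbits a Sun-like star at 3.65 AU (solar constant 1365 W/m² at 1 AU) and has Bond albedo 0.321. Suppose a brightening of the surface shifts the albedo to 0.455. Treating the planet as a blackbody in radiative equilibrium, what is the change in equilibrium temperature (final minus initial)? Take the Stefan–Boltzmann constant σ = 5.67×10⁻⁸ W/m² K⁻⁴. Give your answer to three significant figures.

-7.08 kelvin

By the inverse-square law, S = 1365/3.65² = 102.5 W/m².
Initial: T₁ = [S(1−0.321)/(4σ)]^(1/4) = 132.3 K.
With α = 0.455, T₂ = 125.3 K.
ΔT = T₂ − T₁ = -7.077 K.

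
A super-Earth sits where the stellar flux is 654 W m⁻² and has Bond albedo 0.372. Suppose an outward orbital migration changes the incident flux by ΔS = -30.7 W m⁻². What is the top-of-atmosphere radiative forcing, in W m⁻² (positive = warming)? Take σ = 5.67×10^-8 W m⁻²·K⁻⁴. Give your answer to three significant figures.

ΔF = Δ[S(1−α)]/4 = (1−0.372)·-30.7/4 = -4.820 W m⁻².

-4.82 W m⁻²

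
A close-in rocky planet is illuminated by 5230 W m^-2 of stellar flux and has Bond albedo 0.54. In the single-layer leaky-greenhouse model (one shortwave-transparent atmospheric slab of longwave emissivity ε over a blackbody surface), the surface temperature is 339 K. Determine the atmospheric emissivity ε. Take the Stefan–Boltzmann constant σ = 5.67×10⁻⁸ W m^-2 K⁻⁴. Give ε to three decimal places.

First, T_e = [5230·(1−0.54)/(4σ)]^(1/4) = 320.9 K.
Inverting T_s⁴ = 2T_e⁴/(2−ε): (T_e/T_s)⁴ = 0.8032, so ε = 2(1 − 0.8032) = 0.3936.

0.394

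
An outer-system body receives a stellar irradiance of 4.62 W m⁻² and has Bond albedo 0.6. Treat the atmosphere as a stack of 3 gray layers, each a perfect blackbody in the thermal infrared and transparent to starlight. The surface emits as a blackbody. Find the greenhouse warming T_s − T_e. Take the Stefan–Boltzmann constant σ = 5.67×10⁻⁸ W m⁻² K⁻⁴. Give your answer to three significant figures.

OLR = S(1−α)/4 = 0.4620 W m⁻²; the top layer radiates at T_e = 53.43 K.
T_s = (N+1)^(1/4)·T_e = 75.56 K.
Warming: T_s − T_e = 22.13 K.

22.1 K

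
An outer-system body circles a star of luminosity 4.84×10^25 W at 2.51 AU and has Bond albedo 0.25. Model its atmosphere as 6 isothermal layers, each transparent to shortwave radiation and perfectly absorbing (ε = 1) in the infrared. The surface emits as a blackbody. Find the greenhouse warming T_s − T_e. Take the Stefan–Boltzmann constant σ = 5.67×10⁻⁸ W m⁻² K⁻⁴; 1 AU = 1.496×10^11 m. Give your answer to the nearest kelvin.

61 K

d = 2.51 × 1.496×10^11 m = 3.755×10^11 m.
Spreading L over a sphere of radius d: S = 4.84×10^25/(4π·3.75×10^11²) = 27.32 W m⁻².
Top-of-atmosphere balance: σT_e⁴ = S(1−α)/4 = 5.122 W m⁻² → T_e = 97.49 K.
Surface: T_s = (7)^¼·T_e = 158.6 K.
Warming: T_s − T_e = 61.09 K.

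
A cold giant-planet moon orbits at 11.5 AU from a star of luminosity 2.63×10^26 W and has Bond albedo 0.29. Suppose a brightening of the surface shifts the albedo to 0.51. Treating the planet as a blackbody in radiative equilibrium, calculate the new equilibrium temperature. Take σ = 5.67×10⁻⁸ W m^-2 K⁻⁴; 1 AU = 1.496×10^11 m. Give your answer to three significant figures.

62.5 kelvin

d = 11.5 × 1.496×10^11 m = 1.720×10^12 m.
S = L/(4πd²) = 7.071 W m^-2.
T₂ = [S(1−α₂)/(4σ)]^(1/4) = [7.071·0.49/(4σ)]^(1/4) = 62.52 K.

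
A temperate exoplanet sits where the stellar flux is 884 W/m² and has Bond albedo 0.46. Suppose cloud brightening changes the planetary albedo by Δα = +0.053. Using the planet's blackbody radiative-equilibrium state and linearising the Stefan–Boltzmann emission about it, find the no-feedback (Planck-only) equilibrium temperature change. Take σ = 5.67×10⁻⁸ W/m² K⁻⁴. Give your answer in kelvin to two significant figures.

The baseline emission temperature is T_e = 214.2 K.
ΔF = −(S/4)Δα = −(884.0/4)×(+0.053) = -11.71 W/m².
Planck response: λ_P = 4σT_e³ = 4·5.67×10⁻⁸·(214.2)³ = 2.229 W/m²/K.
ΔT₀ = ΔF/λ_P = -11.71/2.229 = -5.26 K.

-5.3 kelvin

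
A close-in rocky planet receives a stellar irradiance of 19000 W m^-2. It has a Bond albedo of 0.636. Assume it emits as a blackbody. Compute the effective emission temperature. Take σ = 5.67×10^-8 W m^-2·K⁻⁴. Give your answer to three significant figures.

418 kelvin

The planet absorbs (1−α)S over its disc πR² and re-emits over 4πR², so the mean absorbed flux is (1−0.636)·19000/4 = 1729 W m^-2.
Balancing against σT⁴: T = (1729/5.67×10⁻⁸)^(1/4) = 417.9 K.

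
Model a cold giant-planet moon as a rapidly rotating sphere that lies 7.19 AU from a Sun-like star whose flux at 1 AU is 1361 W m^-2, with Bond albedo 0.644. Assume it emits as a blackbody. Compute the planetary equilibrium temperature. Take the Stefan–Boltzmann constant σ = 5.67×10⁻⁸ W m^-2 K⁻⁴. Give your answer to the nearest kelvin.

By the inverse-square law, S = 1361/7.19² = 26.33 W m^-2.
The planet absorbs (1−α)S over its disc πR² and re-emits over 4πR², so the mean absorbed flux is (1−0.644)·26.33/4 = 2.343 W m^-2.
In equilibrium σT⁴ equals this, so T = 80.18 K.

80 kelvin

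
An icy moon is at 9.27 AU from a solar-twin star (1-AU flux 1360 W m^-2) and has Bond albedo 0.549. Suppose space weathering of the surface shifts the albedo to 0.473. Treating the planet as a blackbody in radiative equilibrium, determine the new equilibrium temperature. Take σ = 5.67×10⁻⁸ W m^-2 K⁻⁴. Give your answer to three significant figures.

By the inverse-square law, S = 1360/9.27² = 15.83 W m^-2.
With the new albedo, S(1−α₂)/4 = 2.085 W m^-2, so T₂ = 77.87 K.

77.9 K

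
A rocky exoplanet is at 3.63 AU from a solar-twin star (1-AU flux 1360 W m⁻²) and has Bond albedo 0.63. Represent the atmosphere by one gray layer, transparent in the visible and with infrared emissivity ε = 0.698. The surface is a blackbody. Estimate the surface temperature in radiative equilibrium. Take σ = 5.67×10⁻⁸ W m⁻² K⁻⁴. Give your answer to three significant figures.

127 K

Flux at the orbit: S = 1360/(3.63)² = 103.2 W m⁻².
At the top of the atmosphere, σT_e⁴ = S(1−α)/4 = 9.547 W m⁻², giving T_e = 113.9 K.
For a single slab of emissivity ε, T_s⁴ = 2T_e⁴/(2−ε); thus T_s = 113.9·(1.536)^(1/4) = 126.8 K.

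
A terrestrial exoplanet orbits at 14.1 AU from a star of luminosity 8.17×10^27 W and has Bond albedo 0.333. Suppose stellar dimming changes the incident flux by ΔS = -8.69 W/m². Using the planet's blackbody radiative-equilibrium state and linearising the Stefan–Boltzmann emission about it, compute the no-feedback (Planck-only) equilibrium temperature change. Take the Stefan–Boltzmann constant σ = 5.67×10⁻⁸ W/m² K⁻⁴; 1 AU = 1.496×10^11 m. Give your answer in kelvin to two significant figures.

d = 14.1 × 1.496×10^11 m = 2.109×10^12 m.
Spreading L over a sphere of radius d: S = 8.17×10^27/(4π·2.11×10^12²) = 146.1 W/m².
Unperturbed T_e = [146.1·(1−0.333)/(4σ)]^¼ = 144.0 K.
ΔF = Δ[S(1−α)]/4 = (1−0.333)·-8.69/4 = -1.449 W/m².
The Planck feedback parameter is 4σT_e³ = 0.6769 W/m²/K.
Hence the no-feedback warming is ΔF/(4σT_e³) = -2.14 K.

-2.1 K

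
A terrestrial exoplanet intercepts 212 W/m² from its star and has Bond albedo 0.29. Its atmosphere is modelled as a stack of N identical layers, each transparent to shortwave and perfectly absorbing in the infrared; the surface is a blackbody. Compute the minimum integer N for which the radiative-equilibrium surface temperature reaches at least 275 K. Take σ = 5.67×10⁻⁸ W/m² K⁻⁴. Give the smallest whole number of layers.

OLR = S(1−α)/4 = 37.63 W/m²; the top layer radiates at T_e = 160.5 K.
Need (N+1)T_e⁴ ≥ T_s⁴, i.e. N+1 ≥ (275/160.5)⁴ = 8.617.
Rounding up, N = 8.

8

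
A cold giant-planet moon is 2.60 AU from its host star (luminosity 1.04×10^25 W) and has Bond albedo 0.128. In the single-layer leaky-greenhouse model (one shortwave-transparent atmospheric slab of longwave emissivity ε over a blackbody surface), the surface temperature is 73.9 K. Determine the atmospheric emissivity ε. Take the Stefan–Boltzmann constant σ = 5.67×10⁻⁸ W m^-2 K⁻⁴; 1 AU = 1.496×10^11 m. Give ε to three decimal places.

d = 2.60 × 1.496×10^11 m = 3.890×10^11 m.
S = L/(4πd²) = 5.470 W m^-2.
First, T_e = [5.470·(1−0.128)/(4σ)]^(1/4) = 67.72 K.
Since (2−ε)/2 = (T_e/T_s)⁴ = 0.7052, ε = 0.5896.

0.590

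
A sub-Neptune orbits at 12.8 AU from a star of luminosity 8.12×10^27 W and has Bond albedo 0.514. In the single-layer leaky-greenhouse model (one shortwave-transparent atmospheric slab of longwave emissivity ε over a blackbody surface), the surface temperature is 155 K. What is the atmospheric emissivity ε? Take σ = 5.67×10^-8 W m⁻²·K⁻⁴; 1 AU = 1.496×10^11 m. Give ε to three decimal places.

d = 12.8 × 1.496×10^11 m = 1.915×10^12 m.
Spreading L over a sphere of radius d: S = 8.12×10^27/(4π·1.91×10^12²) = 176.2 W m⁻².
Effective temperature: T_e = [S(1−α)/(4σ)]^(1/4) = 139.4 K.
Since (2−ε)/2 = (T_e/T_s)⁴ = 0.6542, ε = 0.6915.

0.692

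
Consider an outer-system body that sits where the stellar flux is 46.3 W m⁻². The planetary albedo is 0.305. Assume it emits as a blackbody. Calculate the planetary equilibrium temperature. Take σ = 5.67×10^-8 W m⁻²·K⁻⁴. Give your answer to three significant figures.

Averaging over the sphere, the absorbed flux is S(1−α)/4 = 8.045 W m⁻².
Balancing against σT⁴: T = (8.045/5.67×10⁻⁸)^(1/4) = 109.1 K.

109 K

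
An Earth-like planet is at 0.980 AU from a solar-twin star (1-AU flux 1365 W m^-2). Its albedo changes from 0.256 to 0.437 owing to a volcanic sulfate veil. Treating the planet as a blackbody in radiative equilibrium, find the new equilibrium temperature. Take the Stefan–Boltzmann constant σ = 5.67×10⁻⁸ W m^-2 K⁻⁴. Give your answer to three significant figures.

By the inverse-square law, S = 1365/0.980² = 1421 W m^-2.
T₂ = [S(1−α₂)/(4σ)]^(1/4) = [1421·0.563/(4σ)]^(1/4) = 243.7 K.

244 K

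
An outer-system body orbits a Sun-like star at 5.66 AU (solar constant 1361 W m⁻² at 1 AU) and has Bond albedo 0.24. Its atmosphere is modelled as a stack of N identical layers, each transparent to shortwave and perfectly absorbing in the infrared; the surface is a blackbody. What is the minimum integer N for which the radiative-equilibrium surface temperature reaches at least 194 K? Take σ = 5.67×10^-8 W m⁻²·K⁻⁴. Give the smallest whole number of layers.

9

Flux at the orbit: S = 1361/(5.66)² = 42.48 W m⁻².
OLR = S(1−α)/4 = 8.072 W m⁻²; the top layer radiates at T_e = 109.2 K.
Need (N+1)T_e⁴ ≥ T_s⁴, i.e. N+1 ≥ (194/109.2)⁴ = 9.950.
Rounding up, N = 9.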